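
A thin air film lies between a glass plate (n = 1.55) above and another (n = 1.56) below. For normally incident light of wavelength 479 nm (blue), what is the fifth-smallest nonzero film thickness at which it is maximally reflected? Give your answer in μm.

1.08 μm

At the upper boundary (n = 1.55 to n = 1.0) the reflected ray undergoes no phase shift.
At the lower boundary (n = 1.0 to n = 1.56) the reflected ray undergoes a half-wave phase shift.
Exactly one π shift → a net half-wave offset.
So the condition for constructive reflection is 2 n t = (m + ½) λ.
The fifth-smallest nonzero thickness corresponds to m = 4: t = (m + ½) λ / (2 n) = 4.50 × 479 / (2 × 1.0) = 1078 nm.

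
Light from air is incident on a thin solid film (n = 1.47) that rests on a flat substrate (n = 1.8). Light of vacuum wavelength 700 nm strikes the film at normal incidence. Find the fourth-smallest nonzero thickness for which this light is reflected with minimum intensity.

833 nm

Ray reflecting at the top interface goes from n = 1.0 toward n = 1.47: a half-wave phase shift.
Ray reflecting at the bottom interface goes from n = 1.47 toward n = 1.8: a half-wave phase shift.
Zero or two π shifts → no net half-wave offset.
For minimum reflection here: 2 n t = (m + ½) λ.
The fourth-smallest nonzero thickness corresponds to m = 3: t = (m + ½) λ / (2 n) = 3.50 × 700 / (2 × 1.47) = 833 nm.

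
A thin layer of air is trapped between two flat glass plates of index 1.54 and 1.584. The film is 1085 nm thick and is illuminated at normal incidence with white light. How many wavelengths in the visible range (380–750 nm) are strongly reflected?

At the upper boundary (n = 1.54 to n = 1.0) the reflected ray undergoes no phase shift.
At the lower boundary (n = 1.0 to n = 1.584) the reflected ray undergoes a half-wave phase shift.
Exactly one π shift → a net half-wave offset.
So the condition for constructive reflection is 2 n t = (m + ½) λ.
λ = 2 n t / (m + ½) = 2170 / (m + ½) nm.
m=2: 868 nm (IR); m=3: 620 nm (visible); m=4: 482 nm (visible); m=5: 395 nm (visible); m=6: 334 nm (UV).

3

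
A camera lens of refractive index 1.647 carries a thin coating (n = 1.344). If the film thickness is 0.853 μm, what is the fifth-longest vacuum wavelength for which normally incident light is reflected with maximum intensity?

459 nm

Top surface (1.0 → 1.344): reflection off a higher-index medium gives a half-wave phase shift.
Ray reflecting at the bottom interface goes from n = 1.344 toward n = 1.647: a half-wave phase shift.
Net: no relative phase inversion (both shifts match).
So the condition for constructive reflection is 2 n t = m λ.
λ = 2 n t / m. The fifth-longest wavelength is m = 5: λ = 2 × 1.344 × 853 / 5.00 = 459 nm.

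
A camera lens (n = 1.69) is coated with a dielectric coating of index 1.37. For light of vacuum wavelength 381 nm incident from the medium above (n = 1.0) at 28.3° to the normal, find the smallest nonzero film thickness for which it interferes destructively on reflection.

At the upper boundary (n = 1.0 to n = 1.37) the reflected ray undergoes a half-wave phase shift.
Ray reflecting at the bottom interface goes from n = 1.37 toward n = 1.69: a half-wave phase shift.
The two reflections carry the same phase change, so no net offset.
So the condition for destructive reflection is 2 n t cos θ_r = (m + ½) λ.
Snell's law: 1.0 sin 28.3° = 1.37 sin θ_r → sin θ_r = 0.346, cos θ_r = 0.938.
Minimum at m = 0: t = λ / (4 n cos θ_r) = 381 / (4 × 1.37 × 0.938) = 74.1 nm.

74.1 nm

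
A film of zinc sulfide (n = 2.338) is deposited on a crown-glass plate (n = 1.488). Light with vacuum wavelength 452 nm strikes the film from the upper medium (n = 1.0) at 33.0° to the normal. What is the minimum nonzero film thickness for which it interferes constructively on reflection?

49.7 nm

At the upper boundary (n = 1.0 to n = 2.338) the reflected ray undergoes a half-wave phase shift.
At the lower boundary (n = 2.338 to n = 1.488) the reflected ray undergoes no phase shift.
Net: one phase inversion between the two reflected rays.
For strong reflection here: 2 n t cos θ_r = (m + ½) λ.
Snell's law: 1.0 sin 33.0° = 2.338 sin θ_r → sin θ_r = 0.233, cos θ_r = 0.972.
Minimum at m = 0: t = λ / (4 n cos θ_r) = 452 / (4 × 2.338 × 0.972) = 49.7 nm.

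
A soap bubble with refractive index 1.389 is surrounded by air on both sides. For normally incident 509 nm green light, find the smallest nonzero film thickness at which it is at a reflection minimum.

At the upper boundary (n = 1.0 to n = 1.389) the reflected ray undergoes a half-wave phase shift.
Ray reflecting at the bottom interface goes from n = 1.389 toward n = 1.0: no phase shift.
The two reflections differ by half a wavelength.
With one net inversion, destructive interference in reflection requires 2 n t = m λ.
Minimum nonzero at m = 1: t = λ / (2 n) = 509 / (2 × 1.389) = 183 nm.

183 nm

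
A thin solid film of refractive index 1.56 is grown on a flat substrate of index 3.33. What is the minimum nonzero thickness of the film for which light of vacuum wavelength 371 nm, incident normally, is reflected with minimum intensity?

59.5 nm

Ray reflecting at the top interface goes from n = 1.0 toward n = 1.56: a half-wave phase shift.
At the lower boundary (n = 1.56 to n = 3.33) the reflected ray undergoes a half-wave phase shift.
Zero or two π shifts → no net half-wave offset.
With no net inversion, destructive interference in reflection requires 2 n t = (m + ½) λ.
Minimum at m = 0: t = λ / (4 n) = 371 / (4 × 1.56) = 59.5 nm.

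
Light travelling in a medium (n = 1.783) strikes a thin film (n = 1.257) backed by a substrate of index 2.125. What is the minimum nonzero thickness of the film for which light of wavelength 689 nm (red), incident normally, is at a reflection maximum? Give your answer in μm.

Top surface (1.783 → 1.257): reflection off a lower-index medium gives no phase shift.
Ray reflecting at the bottom interface goes from n = 1.257 toward n = 2.125: a half-wave phase shift.
Net: one phase inversion between the two reflected rays.
With one net inversion, constructive interference in reflection requires 2 n t = (m + ½) λ.
Minimum at m = 0: t = λ / (4 n) = 689 / (4 × 1.257) = 137 nm.

0.137 μm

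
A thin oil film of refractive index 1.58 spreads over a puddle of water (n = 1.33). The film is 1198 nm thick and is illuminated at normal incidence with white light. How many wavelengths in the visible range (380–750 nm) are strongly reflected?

Top surface (1.0 → 1.58): reflection off a higher-index medium gives a half-wave phase shift.
Bottom surface (1.58 → 1.33): reflection off a lower-index medium gives no phase shift.
Net: one phase inversion between the two reflected rays.
So the condition for constructive reflection is 2 n t = (m + ½) λ.
λ = 2 n t / (m + ½) = 3786 / (m + ½) nm.
m=4: 841 nm (IR); m=5: 688 nm (visible); m=6: 582 nm (visible); m=7: 505 nm (visible); m=8: 445 nm (visible); m=9: 398 nm (visible); m=10: 361 nm (UV).

5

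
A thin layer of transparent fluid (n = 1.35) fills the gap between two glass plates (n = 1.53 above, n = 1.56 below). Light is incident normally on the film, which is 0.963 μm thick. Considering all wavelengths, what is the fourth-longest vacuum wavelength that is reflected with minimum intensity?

At the upper boundary (n = 1.53 to n = 1.35) the reflected ray undergoes no phase shift.
Ray reflecting at the bottom interface goes from n = 1.35 toward n = 1.56: a half-wave phase shift.
The two reflections differ by half a wavelength.
For dark reflection here: 2 n t = m λ.
λ = 2 n t / m. The fourth-longest wavelength is m = 4: λ = 2 × 1.35 × 963 / 4.00 = 650 nm.

650 nm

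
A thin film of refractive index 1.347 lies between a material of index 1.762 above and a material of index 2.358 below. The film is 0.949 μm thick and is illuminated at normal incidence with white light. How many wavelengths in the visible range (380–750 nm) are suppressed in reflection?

3

At the upper boundary (n = 1.762 to n = 1.347) the reflected ray undergoes no phase shift.
Ray reflecting at the bottom interface goes from n = 1.347 toward n = 2.358: a half-wave phase shift.
The two reflections differ by half a wavelength.
With one net inversion, destructive interference in reflection requires 2 n t = m λ.
λ = 2 n t / m = 2557 / m nm.
m=3: 852 nm (IR); m=4: 639 nm (visible); m=5: 511 nm (visible); m=6: 426 nm (visible); m=7: 365 nm (UV).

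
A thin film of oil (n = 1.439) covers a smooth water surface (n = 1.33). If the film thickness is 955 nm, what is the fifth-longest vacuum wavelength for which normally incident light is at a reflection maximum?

Ray reflecting at the top interface goes from n = 1.0 toward n = 1.439: a half-wave phase shift.
Bottom surface (1.439 → 1.33): reflection off a lower-index medium gives no phase shift.
Net: one phase inversion between the two reflected rays.
For strong reflection here: 2 n t = (m + ½) λ.
λ = 2 n t / (m + ½). The fifth-longest wavelength is m = 4: λ = 2 × 1.439 × 955 / 4.50 = 611 nm.

611 nm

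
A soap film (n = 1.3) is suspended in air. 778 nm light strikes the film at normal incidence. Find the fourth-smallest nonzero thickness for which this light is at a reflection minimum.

Top surface (1.0 → 1.3): reflection off a higher-index medium gives a half-wave phase shift.
Bottom surface (1.3 → 1.0): reflection off a lower-index medium gives no phase shift.
The two reflections differ by half a wavelength.
For minimum reflection here: 2 n t = m λ.
The fourth-smallest nonzero thickness corresponds to m = 4: t = m λ / (2 n) = 4.00 × 778 / (2 × 1.3) = 1197 nm.

1197 nm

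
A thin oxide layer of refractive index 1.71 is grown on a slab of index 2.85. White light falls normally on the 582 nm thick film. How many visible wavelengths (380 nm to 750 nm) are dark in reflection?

2

At the upper boundary (n = 1.0 to n = 1.71) the reflected ray undergoes a half-wave phase shift.
Ray reflecting at the bottom interface goes from n = 1.71 toward n = 2.85: a half-wave phase shift.
Net: no relative phase inversion (both shifts match).
For minimum reflection here: 2 n t = (m + ½) λ.
λ = 2 n t / (m + ½) = 1990 / (m + ½) nm.
m=2: 796 nm (IR); m=3: 569 nm (visible); m=4: 442 nm (visible); m=5: 362 nm (UV).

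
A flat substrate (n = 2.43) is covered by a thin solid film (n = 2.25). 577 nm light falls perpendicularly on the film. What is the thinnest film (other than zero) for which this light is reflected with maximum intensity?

Top surface (1.0 → 2.25): reflection off a higher-index medium gives a half-wave phase shift.
Bottom surface (2.25 → 2.43): reflection off a higher-index medium gives a half-wave phase shift.
The two reflections carry the same phase change, so no net offset.
For maximum reflection here: 2 n t = m λ.
Minimum nonzero at m = 1: t = λ / (2 n) = 577 / (2 × 2.25) = 128 nm.

128 nm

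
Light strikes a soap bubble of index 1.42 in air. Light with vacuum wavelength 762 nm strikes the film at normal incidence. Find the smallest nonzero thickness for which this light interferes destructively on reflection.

268 nm

Ray reflecting at the top interface goes from n = 1.0 toward n = 1.42: a half-wave phase shift.
Ray reflecting at the bottom interface goes from n = 1.42 toward n = 1.0: no phase shift.
Exactly one π shift → a net half-wave offset.
For weak reflection here: 2 n t = m λ.
The smallest nonzero thickness corresponds to m = 1: t = m λ / (2 n) = 1.00 × 762 / (2 × 1.42) = 268 nm.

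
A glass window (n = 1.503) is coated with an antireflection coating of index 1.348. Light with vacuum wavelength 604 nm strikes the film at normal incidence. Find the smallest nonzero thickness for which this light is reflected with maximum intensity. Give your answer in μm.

0.224 μm

Ray reflecting at the top interface goes from n = 1.0 toward n = 1.348: a half-wave phase shift.
At the lower boundary (n = 1.348 to n = 1.503) the reflected ray undergoes a half-wave phase shift.
Zero or two π shifts → no net half-wave offset.
With no net inversion, constructive interference in reflection requires 2 n t = m λ.
The smallest nonzero thickness corresponds to m = 1: t = m λ / (2 n) = 1.00 × 604 / (2 × 1.348) = 224 nm.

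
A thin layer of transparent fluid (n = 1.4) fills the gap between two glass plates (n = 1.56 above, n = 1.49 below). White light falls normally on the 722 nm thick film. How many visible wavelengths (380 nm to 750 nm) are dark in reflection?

Ray reflecting at the top interface goes from n = 1.56 toward n = 1.4: no phase shift.
At the lower boundary (n = 1.4 to n = 1.49) the reflected ray undergoes a half-wave phase shift.
Exactly one π shift → a net half-wave offset.
With one net inversion, destructive interference in reflection requires 2 n t = m λ.
λ = 2 n t / m = 2022 / m nm.
m=2: 1011 nm (IR); m=3: 674 nm (visible); m=4: 505 nm (visible); m=5: 404 nm (visible); m=6: 337 nm (UV).

3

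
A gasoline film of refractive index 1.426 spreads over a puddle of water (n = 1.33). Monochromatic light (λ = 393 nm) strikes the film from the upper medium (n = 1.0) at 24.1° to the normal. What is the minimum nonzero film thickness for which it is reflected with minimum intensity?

Top surface (1.0 → 1.426): reflection off a higher-index medium gives a half-wave phase shift.
At the lower boundary (n = 1.426 to n = 1.33) the reflected ray undergoes no phase shift.
The two reflections differ by half a wavelength.
With one net inversion, destructive interference in reflection requires 2 n t cos θ_r = m λ.
Snell's law: 1.0 sin 24.1° = 1.426 sin θ_r → sin θ_r = 0.286, cos θ_r = 0.958.
Minimum nonzero at m = 1: t = λ / (2 n cos θ_r) = 393 / (2 × 1.426 × 0.958) = 144 nm.

144 nm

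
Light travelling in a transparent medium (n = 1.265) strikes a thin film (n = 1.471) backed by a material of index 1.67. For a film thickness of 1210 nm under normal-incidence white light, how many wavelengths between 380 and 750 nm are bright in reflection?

5

Ray reflecting at the top interface goes from n = 1.265 toward n = 1.471: a half-wave phase shift.
Ray reflecting at the bottom interface goes from n = 1.471 toward n = 1.67: a half-wave phase shift.
The two reflections carry the same phase change, so no net offset.
So the condition for constructive reflection is 2 n t = m λ.
λ = 2 n t / m = 3560 / m nm.
m=4: 890 nm (IR); m=5: 712 nm (visible); m=6: 593 nm (visible); m=7: 509 nm (visible); m=8: 445 nm (visible); m=9: 396 nm (visible); m=10: 356 nm (UV).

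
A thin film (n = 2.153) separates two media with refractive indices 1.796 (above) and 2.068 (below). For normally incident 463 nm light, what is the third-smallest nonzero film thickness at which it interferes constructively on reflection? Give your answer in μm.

Top surface (1.796 → 2.153): reflection off a higher-index medium gives a half-wave phase shift.
At the lower boundary (n = 2.153 to n = 2.068) the reflected ray undergoes no phase shift.
Net: one phase inversion between the two reflected rays.
So the condition for constructive reflection is 2 n t = (m + ½) λ.
The third-smallest nonzero thickness corresponds to m = 2: t = (m + ½) λ / (2 n) = 2.50 × 463 / (2 × 2.153) = 269 nm.

0.269 μm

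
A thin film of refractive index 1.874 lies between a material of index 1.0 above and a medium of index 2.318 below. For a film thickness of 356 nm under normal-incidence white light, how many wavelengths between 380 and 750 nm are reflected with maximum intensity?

2

Ray reflecting at the top interface goes from n = 1.0 toward n = 1.874: a half-wave phase shift.
Ray reflecting at the bottom interface goes from n = 1.874 toward n = 2.318: a half-wave phase shift.
Zero or two π shifts → no net half-wave offset.
With no net inversion, constructive interference in reflection requires 2 n t = m λ.
λ = 2 n t / m = 1334 / m nm.
m=1: 1334 nm (IR); m=2: 667 nm (visible); m=3: 445 nm (visible); m=4: 334 nm (UV).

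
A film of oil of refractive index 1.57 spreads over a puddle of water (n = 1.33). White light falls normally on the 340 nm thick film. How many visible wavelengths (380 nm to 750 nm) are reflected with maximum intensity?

2

Top surface (1.0 → 1.57): reflection off a higher-index medium gives a half-wave phase shift.
Bottom surface (1.57 → 1.33): reflection off a lower-index medium gives no phase shift.
The two reflections differ by half a wavelength.
With one net inversion, constructive interference in reflection requires 2 n t = (m + ½) λ.
λ = 2 n t / (m + ½) = 1068 / (m + ½) nm.
m=0: 2135 nm (IR); m=1: 712 nm (visible); m=2: 427 nm (visible); m=3: 305 nm (UV).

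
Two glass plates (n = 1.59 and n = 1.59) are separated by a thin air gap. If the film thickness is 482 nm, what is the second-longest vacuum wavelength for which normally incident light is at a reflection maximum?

643 nm

Ray reflecting at the top interface goes from n = 1.59 toward n = 1.0: no phase shift.
Bottom surface (1.0 → 1.59): reflection off a higher-index medium gives a half-wave phase shift.
Exactly one π shift → a net half-wave offset.
For maximum reflection here: 2 n t = (m + ½) λ.
λ = 2 n t / (m + ½). The second-longest wavelength is m = 1: λ = 2 × 1.0 × 482 / 1.50 = 643 nm.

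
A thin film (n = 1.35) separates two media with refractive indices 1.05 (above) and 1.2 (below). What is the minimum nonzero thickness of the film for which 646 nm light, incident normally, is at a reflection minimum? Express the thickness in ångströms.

Ray reflecting at the top interface goes from n = 1.05 toward n = 1.35: a half-wave phase shift.
Ray reflecting at the bottom interface goes from n = 1.35 toward n = 1.2: no phase shift.
Net: one phase inversion between the two reflected rays.
With one net inversion, destructive interference in reflection requires 2 n t = m λ.
Minimum nonzero at m = 1: t = λ / (2 n) = 646 / (2 × 1.35) = 239 nm.

2393 Å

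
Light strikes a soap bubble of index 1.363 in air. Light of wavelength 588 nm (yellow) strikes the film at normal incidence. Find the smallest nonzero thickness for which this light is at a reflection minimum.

216 nm

At the upper boundary (n = 1.0 to n = 1.363) the reflected ray undergoes a half-wave phase shift.
Ray reflecting at the bottom interface goes from n = 1.363 toward n = 1.0: no phase shift.
Net: one phase inversion between the two reflected rays.
For dark reflection here: 2 n t = m λ.
The smallest nonzero thickness corresponds to m = 1: t = m λ / (2 n) = 1.00 × 588 / (2 × 1.363) = 216 nm.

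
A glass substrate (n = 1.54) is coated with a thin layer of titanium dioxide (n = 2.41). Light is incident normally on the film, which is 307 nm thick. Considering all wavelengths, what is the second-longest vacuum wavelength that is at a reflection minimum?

Top surface (1.0 → 2.41): reflection off a higher-index medium gives a half-wave phase shift.
Ray reflecting at the bottom interface goes from n = 2.41 toward n = 1.54: no phase shift.
The two reflections differ by half a wavelength.
For weak reflection here: 2 n t = m λ.
λ = 2 n t / m. The second-longest wavelength is m = 2: λ = 2 × 2.41 × 307 / 2.00 = 740 nm.

740 nm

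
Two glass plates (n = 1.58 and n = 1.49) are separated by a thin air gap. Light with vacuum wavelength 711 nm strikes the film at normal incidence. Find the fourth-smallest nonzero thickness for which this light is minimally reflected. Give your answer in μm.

Top surface (1.58 → 1.0): reflection off a lower-index medium gives no phase shift.
At the lower boundary (n = 1.0 to n = 1.49) the reflected ray undergoes a half-wave phase shift.
Net: one phase inversion between the two reflected rays.
For minimum reflection here: 2 n t = m λ.
The fourth-smallest nonzero thickness corresponds to m = 4: t = m λ / (2 n) = 4.00 × 711 / (2 × 1.0) = 1422 nm.

1.42 μm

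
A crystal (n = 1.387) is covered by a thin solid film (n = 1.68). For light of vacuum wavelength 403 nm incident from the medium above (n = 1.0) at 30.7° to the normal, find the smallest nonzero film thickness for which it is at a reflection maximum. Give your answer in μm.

0.0629 μm

Top surface (1.0 → 1.68): reflection off a higher-index medium gives a half-wave phase shift.
Bottom surface (1.68 → 1.387): reflection off a lower-index medium gives no phase shift.
The two reflections differ by half a wavelength.
So the condition for constructive reflection is 2 n t cos θ_r = (m + ½) λ.
Snell's law: 1.0 sin 30.7° = 1.68 sin θ_r → sin θ_r = 0.304, cos θ_r = 0.953.
Minimum at m = 0: t = λ / (4 n cos θ_r) = 403 / (4 × 1.68 × 0.953) = 62.9 nm.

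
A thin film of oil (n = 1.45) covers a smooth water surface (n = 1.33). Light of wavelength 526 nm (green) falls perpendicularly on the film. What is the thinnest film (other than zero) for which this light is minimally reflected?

181 nm

At the upper boundary (n = 1.0 to n = 1.45) the reflected ray undergoes a half-wave phase shift.
At the lower boundary (n = 1.45 to n = 1.33) the reflected ray undergoes no phase shift.
Exactly one π shift → a net half-wave offset.
For dark reflection here: 2 n t = m λ.
Minimum nonzero at m = 1: t = λ / (2 n) = 526 / (2 × 1.45) = 181 nm.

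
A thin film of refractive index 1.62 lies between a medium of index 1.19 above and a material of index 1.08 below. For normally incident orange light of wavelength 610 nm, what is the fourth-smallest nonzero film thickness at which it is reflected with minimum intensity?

Top surface (1.19 → 1.62): reflection off a higher-index medium gives a half-wave phase shift.
Bottom surface (1.62 → 1.08): reflection off a lower-index medium gives no phase shift.
Net: one phase inversion between the two reflected rays.
For weak reflection here: 2 n t = m λ.
The fourth-smallest nonzero thickness corresponds to m = 4: t = m λ / (2 n) = 4.00 × 610 / (2 × 1.62) = 753 nm.

753 nm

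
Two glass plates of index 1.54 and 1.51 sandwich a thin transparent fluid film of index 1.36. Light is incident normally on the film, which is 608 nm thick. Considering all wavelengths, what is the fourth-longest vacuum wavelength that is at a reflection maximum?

473 nm

Ray reflecting at the top interface goes from n = 1.54 toward n = 1.36: no phase shift.
Ray reflecting at the bottom interface goes from n = 1.36 toward n = 1.51: a half-wave phase shift.
Net: one phase inversion between the two reflected rays.
With one net inversion, constructive interference in reflection requires 2 n t = (m + ½) λ.
λ = 2 n t / (m + ½). The fourth-longest wavelength is m = 3: λ = 2 × 1.36 × 608 / 3.50 = 473 nm.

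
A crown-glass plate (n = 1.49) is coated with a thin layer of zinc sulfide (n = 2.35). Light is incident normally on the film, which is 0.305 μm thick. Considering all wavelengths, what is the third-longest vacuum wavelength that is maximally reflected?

Top surface (1.0 → 2.35): reflection off a higher-index medium gives a half-wave phase shift.
At the lower boundary (n = 2.35 to n = 1.49) the reflected ray undergoes no phase shift.
Net: one phase inversion between the two reflected rays.
For bright reflection here: 2 n t = (m + ½) λ.
λ = 2 n t / (m + ½). The third-longest wavelength is m = 2: λ = 2 × 2.35 × 305 / 2.50 = 573 nm.

573 nm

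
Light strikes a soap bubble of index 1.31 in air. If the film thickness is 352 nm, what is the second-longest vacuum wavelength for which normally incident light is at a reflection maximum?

Top surface (1.0 → 1.31): reflection off a higher-index medium gives a half-wave phase shift.
Ray reflecting at the bottom interface goes from n = 1.31 toward n = 1.0: no phase shift.
Net: one phase inversion between the two reflected rays.
With one net inversion, constructive interference in reflection requires 2 n t = (m + ½) λ.
λ = 2 n t / (m + ½). The second-longest wavelength is m = 1: λ = 2 × 1.31 × 352 / 1.50 = 615 nm.

615 nm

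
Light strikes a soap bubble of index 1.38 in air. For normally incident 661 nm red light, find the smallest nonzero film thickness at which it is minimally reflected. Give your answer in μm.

At the upper boundary (n = 1.0 to n = 1.38) the reflected ray undergoes a half-wave phase shift.
At the lower boundary (n = 1.38 to n = 1.0) the reflected ray undergoes no phase shift.
The two reflections differ by half a wavelength.
So the condition for destructive reflection is 2 n t = m λ.
Minimum nonzero at m = 1: t = λ / (2 n) = 661 / (2 × 1.38) = 239 nm.

0.239 μm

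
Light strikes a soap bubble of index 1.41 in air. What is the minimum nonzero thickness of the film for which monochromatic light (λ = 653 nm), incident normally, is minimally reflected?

232 nm

Top surface (1.0 → 1.41): reflection off a higher-index medium gives a half-wave phase shift.
Bottom surface (1.41 → 1.0): reflection off a lower-index medium gives no phase shift.
The two reflections differ by half a wavelength.
So the condition for destructive reflection is 2 n t = m λ.
Minimum nonzero at m = 1: t = λ / (2 n) = 653 / (2 × 1.41) = 232 nm.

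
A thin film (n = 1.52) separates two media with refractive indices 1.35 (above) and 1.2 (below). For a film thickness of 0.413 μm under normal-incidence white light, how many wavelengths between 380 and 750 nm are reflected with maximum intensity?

1

At the upper boundary (n = 1.35 to n = 1.52) the reflected ray undergoes a half-wave phase shift.
Bottom surface (1.52 → 1.2): reflection off a lower-index medium gives no phase shift.
Exactly one π shift → a net half-wave offset.
With one net inversion, constructive interference in reflection requires 2 n t = (m + ½) λ.
λ = 2 n t / (m + ½) = 1256 / (m + ½) nm.
m=1: 837 nm (IR); m=2: 502 nm (visible); m=3: 359 nm (UV).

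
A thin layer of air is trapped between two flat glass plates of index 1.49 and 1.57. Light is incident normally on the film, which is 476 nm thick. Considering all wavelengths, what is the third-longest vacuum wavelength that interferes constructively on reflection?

Ray reflecting at the top interface goes from n = 1.49 toward n = 1.0: no phase shift.
Ray reflecting at the bottom interface goes from n = 1.0 toward n = 1.57: a half-wave phase shift.
Net: one phase inversion between the two reflected rays.
So the condition for constructive reflection is 2 n t = (m + ½) λ.
λ = 2 n t / (m + ½). The third-longest wavelength is m = 2: λ = 2 × 1.0 × 476 / 2.50 = 381 nm.

381 nm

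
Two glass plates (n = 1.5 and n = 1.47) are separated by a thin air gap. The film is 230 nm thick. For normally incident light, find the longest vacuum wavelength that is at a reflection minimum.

At the upper boundary (n = 1.5 to n = 1.0) the reflected ray undergoes no phase shift.
At the lower boundary (n = 1.0 to n = 1.47) the reflected ray undergoes a half-wave phase shift.
Exactly one π shift → a net half-wave offset.
With one net inversion, destructive interference in reflection requires 2 n t = m λ.
λ = 2 n t / m. The longest wavelength is m = 1: λ = 2 × 1.0 × 230 / 1.00 = 460 nm.

460 nm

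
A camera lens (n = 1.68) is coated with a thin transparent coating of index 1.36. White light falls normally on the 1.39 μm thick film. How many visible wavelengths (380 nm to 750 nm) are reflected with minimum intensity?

5

At the upper boundary (n = 1.0 to n = 1.36) the reflected ray undergoes a half-wave phase shift.
Bottom surface (1.36 → 1.68): reflection off a higher-index medium gives a half-wave phase shift.
Zero or two π shifts → no net half-wave offset.
For weak reflection here: 2 n t = (m + ½) λ.
λ = 2 n t / (m + ½) = 3781 / (m + ½) nm.
m=4: 840 nm (IR); m=5: 687 nm (visible); m=6: 582 nm (visible); m=7: 504 nm (visible); m=8: 445 nm (visible); m=9: 398 nm (visible); m=10: 360 nm (UV).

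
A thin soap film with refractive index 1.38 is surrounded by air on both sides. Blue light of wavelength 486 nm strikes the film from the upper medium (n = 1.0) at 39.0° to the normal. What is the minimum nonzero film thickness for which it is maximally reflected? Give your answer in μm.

0.0989 μm

Ray reflecting at the top interface goes from n = 1.0 toward n = 1.38: a half-wave phase shift.
Ray reflecting at the bottom interface goes from n = 1.38 toward n = 1.0: no phase shift.
Net: one phase inversion between the two reflected rays.
With one net inversion, constructive interference in reflection requires 2 n t cos θ_r = (m + ½) λ.
Snell's law: 1.0 sin 39.0° = 1.38 sin θ_r → sin θ_r = 0.456, cos θ_r = 0.890.
Minimum at m = 0: t = λ / (4 n cos θ_r) = 486 / (4 × 1.38 × 0.890) = 98.9 nm.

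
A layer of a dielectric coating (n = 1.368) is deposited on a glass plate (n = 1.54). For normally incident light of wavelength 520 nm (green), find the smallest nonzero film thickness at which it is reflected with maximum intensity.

190 nm

Ray reflecting at the top interface goes from n = 1.0 toward n = 1.368: a half-wave phase shift.
Ray reflecting at the bottom interface goes from n = 1.368 toward n = 1.54: a half-wave phase shift.
Zero or two π shifts → no net half-wave offset.
For bright reflection here: 2 n t = m λ.
Minimum nonzero at m = 1: t = λ / (2 n) = 520 / (2 × 1.368) = 190 nm.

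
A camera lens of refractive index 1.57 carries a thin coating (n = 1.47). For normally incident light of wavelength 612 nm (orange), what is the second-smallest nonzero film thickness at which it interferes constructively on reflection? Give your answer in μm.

Top surface (1.0 → 1.47): reflection off a higher-index medium gives a half-wave phase shift.
Ray reflecting at the bottom interface goes from n = 1.47 toward n = 1.57: a half-wave phase shift.
The two reflections carry the same phase change, so no net offset.
With no net inversion, constructive interference in reflection requires 2 n t = m λ.
The second-smallest nonzero thickness corresponds to m = 2: t = m λ / (2 n) = 2.00 × 612 / (2 × 1.47) = 416 nm.

0.416 μm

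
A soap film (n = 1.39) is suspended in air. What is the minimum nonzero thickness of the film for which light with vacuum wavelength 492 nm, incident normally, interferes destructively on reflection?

177 nm

Top surface (1.0 → 1.39): reflection off a higher-index medium gives a half-wave phase shift.
Ray reflecting at the bottom interface goes from n = 1.39 toward n = 1.0: no phase shift.
Net: one phase inversion between the two reflected rays.
With one net inversion, destructive interference in reflection requires 2 n t = m λ.
Minimum nonzero at m = 1: t = λ / (2 n) = 492 / (2 × 1.39) = 177 nm.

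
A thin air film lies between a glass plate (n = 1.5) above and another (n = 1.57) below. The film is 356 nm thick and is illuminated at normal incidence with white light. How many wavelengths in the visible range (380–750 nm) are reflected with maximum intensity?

Ray reflecting at the top interface goes from n = 1.5 toward n = 1.0: no phase shift.
At the lower boundary (n = 1.0 to n = 1.57) the reflected ray undergoes a half-wave phase shift.
Exactly one π shift → a net half-wave offset.
With one net inversion, constructive interference in reflection requires 2 n t = (m + ½) λ.
λ = 2 n t / (m + ½) = 712 / (m + ½) nm.
m=0: 1424 nm (IR); m=1: 475 nm (visible); m=2: 285 nm (UV).

1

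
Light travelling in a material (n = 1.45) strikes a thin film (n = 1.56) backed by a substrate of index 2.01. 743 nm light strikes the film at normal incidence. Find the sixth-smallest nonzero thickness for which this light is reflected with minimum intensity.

1310 nm

Ray reflecting at the top interface goes from n = 1.45 toward n = 1.56: a half-wave phase shift.
Bottom surface (1.56 → 2.01): reflection off a higher-index medium gives a half-wave phase shift.
Zero or two π shifts → no net half-wave offset.
So the condition for destructive reflection is 2 n t = (m + ½) λ.
The sixth-smallest nonzero thickness corresponds to m = 5: t = (m + ½) λ / (2 n) = 5.50 × 743 / (2 × 1.56) = 1310 nm.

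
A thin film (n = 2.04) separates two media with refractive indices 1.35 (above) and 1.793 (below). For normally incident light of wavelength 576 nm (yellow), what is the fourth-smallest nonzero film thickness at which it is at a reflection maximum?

At the upper boundary (n = 1.35 to n = 2.04) the reflected ray undergoes a half-wave phase shift.
Bottom surface (2.04 → 1.793): reflection off a lower-index medium gives no phase shift.
The two reflections differ by half a wavelength.
With one net inversion, constructive interference in reflection requires 2 n t = (m + ½) λ.
The fourth-smallest nonzero thickness corresponds to m = 3: t = (m + ½) λ / (2 n) = 3.50 × 576 / (2 × 2.04) = 494 nm.

494 nm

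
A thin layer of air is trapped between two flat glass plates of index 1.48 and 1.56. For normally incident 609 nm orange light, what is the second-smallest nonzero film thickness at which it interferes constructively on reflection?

457 nm

Top surface (1.48 → 1.0): reflection off a lower-index medium gives no phase shift.
Bottom surface (1.0 → 1.56): reflection off a higher-index medium gives a half-wave phase shift.
Exactly one π shift → a net half-wave offset.
So the condition for constructive reflection is 2 n t = (m + ½) λ.
The second-smallest nonzero thickness corresponds to m = 1: t = (m + ½) λ / (2 n) = 1.50 × 609 / (2 × 1.0) = 457 nm.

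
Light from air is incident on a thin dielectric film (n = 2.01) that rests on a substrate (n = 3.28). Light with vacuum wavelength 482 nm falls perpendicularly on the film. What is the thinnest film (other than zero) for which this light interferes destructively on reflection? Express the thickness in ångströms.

Ray reflecting at the top interface goes from n = 1.0 toward n = 2.01: a half-wave phase shift.
Ray reflecting at the bottom interface goes from n = 2.01 toward n = 3.28: a half-wave phase shift.
The two reflections carry the same phase change, so no net offset.
So the condition for destructive reflection is 2 n t = (m + ½) λ.
Minimum at m = 0: t = λ / (4 n) = 482 / (4 × 2.01) = 60.0 nm.

600 Å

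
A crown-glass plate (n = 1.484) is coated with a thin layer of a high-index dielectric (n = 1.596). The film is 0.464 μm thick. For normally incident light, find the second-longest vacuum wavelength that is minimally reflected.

Ray reflecting at the top interface goes from n = 1.0 toward n = 1.596: a half-wave phase shift.
Ray reflecting at the bottom interface goes from n = 1.596 toward n = 1.484: no phase shift.
The two reflections differ by half a wavelength.
For minimum reflection here: 2 n t = m λ.
λ = 2 n t / m. The second-longest wavelength is m = 2: λ = 2 × 1.596 × 464 / 2.00 = 741 nm.

741 nm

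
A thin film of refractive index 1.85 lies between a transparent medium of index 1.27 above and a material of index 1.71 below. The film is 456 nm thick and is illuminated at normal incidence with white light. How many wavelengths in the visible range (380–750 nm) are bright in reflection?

At the upper boundary (n = 1.27 to n = 1.85) the reflected ray undergoes a half-wave phase shift.
Ray reflecting at the bottom interface goes from n = 1.85 toward n = 1.71: no phase shift.
Net: one phase inversion between the two reflected rays.
For bright reflection here: 2 n t = (m + ½) λ.
λ = 2 n t / (m + ½) = 1687 / (m + ½) nm.
m=1: 1125 nm (IR); m=2: 675 nm (visible); m=3: 482 nm (visible); m=4: 375 nm (UV).

2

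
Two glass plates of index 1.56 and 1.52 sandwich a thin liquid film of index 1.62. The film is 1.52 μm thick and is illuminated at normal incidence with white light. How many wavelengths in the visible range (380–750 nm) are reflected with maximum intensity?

6

At the upper boundary (n = 1.56 to n = 1.62) the reflected ray undergoes a half-wave phase shift.
Bottom surface (1.62 → 1.52): reflection off a lower-index medium gives no phase shift.
Net: one phase inversion between the two reflected rays.
For bright reflection here: 2 n t = (m + ½) λ.
λ = 2 n t / (m + ½) = 4925 / (m + ½) nm.
m=6: 758 nm (IR); m=7: 657 nm (visible); m=8: 579 nm (visible); m=9: 518 nm (visible); m=10: 469 nm (visible); m=11: 428 nm (visible); m=12: 394 nm (visible); m=13: 365 nm (UV).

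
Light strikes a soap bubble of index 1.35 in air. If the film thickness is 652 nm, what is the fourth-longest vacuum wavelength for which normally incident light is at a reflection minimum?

440 nm

At the upper boundary (n = 1.0 to n = 1.35) the reflected ray undergoes a half-wave phase shift.
Bottom surface (1.35 → 1.0): reflection off a lower-index medium gives no phase shift.
Net: one phase inversion between the two reflected rays.
So the condition for destructive reflection is 2 n t = m λ.
λ = 2 n t / m. The fourth-longest wavelength is m = 4: λ = 2 × 1.35 × 652 / 4.00 = 440 nm.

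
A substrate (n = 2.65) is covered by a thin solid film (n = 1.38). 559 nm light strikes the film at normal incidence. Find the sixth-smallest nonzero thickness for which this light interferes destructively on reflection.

1114 nm

Ray reflecting at the top interface goes from n = 1.0 toward n = 1.38: a half-wave phase shift.
At the lower boundary (n = 1.38 to n = 2.65) the reflected ray undergoes a half-wave phase shift.
Zero or two π shifts → no net half-wave offset.
So the condition for destructive reflection is 2 n t = (m + ½) λ.
The sixth-smallest nonzero thickness corresponds to m = 5: t = (m + ½) λ / (2 n) = 5.50 × 559 / (2 × 1.38) = 1114 nm.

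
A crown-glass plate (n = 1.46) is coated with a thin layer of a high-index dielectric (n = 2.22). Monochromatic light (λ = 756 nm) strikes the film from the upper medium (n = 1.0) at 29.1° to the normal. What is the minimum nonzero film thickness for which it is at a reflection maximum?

87.3 nm

At the upper boundary (n = 1.0 to n = 2.22) the reflected ray undergoes a half-wave phase shift.
At the lower boundary (n = 2.22 to n = 1.46) the reflected ray undergoes no phase shift.
The two reflections differ by half a wavelength.
So the condition for constructive reflection is 2 n t cos θ_r = (m + ½) λ.
Snell's law: 1.0 sin 29.1° = 2.22 sin θ_r → sin θ_r = 0.219, cos θ_r = 0.976.
Minimum at m = 0: t = λ / (4 n cos θ_r) = 756 / (4 × 2.22 × 0.976) = 87.3 nm.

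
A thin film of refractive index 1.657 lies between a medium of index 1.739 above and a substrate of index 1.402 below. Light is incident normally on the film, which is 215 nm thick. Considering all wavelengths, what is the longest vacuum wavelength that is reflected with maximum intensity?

At the upper boundary (n = 1.739 to n = 1.657) the reflected ray undergoes no phase shift.
At the lower boundary (n = 1.657 to n = 1.402) the reflected ray undergoes no phase shift.
Net: no relative phase inversion (both shifts match).
So the condition for constructive reflection is 2 n t = m λ.
λ = 2 n t / m. The longest wavelength is m = 1: λ = 2 × 1.657 × 215 / 1.00 = 713 nm.

713 nm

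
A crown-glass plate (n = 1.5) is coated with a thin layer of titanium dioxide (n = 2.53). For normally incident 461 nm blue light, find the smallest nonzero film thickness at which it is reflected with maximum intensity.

45.6 nm

Ray reflecting at the top interface goes from n = 1.0 toward n = 2.53: a half-wave phase shift.
Bottom surface (2.53 → 1.5): reflection off a lower-index medium gives no phase shift.
Net: one phase inversion between the two reflected rays.
With one net inversion, constructive interference in reflection requires 2 n t = (m + ½) λ.
Minimum at m = 0: t = λ / (4 n) = 461 / (4 × 2.53) = 45.6 nm.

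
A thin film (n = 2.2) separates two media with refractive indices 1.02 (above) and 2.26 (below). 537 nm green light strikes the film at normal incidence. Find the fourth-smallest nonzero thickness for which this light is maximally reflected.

488 nm

Ray reflecting at the top interface goes from n = 1.02 toward n = 2.2: a half-wave phase shift.
Bottom surface (2.2 → 2.26): reflection off a higher-index medium gives a half-wave phase shift.
Net: no relative phase inversion (both shifts match).
For strong reflection here: 2 n t = m λ.
The fourth-smallest nonzero thickness corresponds to m = 4: t = m λ / (2 n) = 4.00 × 537 / (2 × 2.2) = 488 nm.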